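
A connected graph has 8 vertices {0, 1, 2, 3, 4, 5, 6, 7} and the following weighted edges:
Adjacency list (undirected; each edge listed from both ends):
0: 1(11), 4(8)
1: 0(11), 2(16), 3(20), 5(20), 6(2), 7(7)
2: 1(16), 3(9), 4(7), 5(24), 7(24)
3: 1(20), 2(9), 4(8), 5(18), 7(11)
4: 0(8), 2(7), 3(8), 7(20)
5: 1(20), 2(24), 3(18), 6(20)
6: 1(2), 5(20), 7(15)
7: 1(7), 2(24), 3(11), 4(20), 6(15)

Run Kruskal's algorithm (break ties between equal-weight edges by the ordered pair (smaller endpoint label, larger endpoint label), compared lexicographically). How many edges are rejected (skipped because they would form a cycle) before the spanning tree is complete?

4

Kruskal's algorithm — process edges by increasing weight (ties by edge label):
1-6 (2): add — endpoints in different components.
1-7 (7): add — endpoints in different components.
2-4 (7): add — endpoints in different components.
0-4 (8): add — endpoints in different components.
3-4 (8): add — endpoints in different components.
2-3 (9): skip — 2 and 3 already connected.
0-1 (11): add — endpoints in different components.
3-7 (11): skip — 3 and 7 already connected.
6-7 (15): skip — 6 and 7 already connected.
1-2 (16): skip — 1 and 2 already connected.
3-5 (18): add — endpoints in different components.
Edges rejected before the tree was complete: 4.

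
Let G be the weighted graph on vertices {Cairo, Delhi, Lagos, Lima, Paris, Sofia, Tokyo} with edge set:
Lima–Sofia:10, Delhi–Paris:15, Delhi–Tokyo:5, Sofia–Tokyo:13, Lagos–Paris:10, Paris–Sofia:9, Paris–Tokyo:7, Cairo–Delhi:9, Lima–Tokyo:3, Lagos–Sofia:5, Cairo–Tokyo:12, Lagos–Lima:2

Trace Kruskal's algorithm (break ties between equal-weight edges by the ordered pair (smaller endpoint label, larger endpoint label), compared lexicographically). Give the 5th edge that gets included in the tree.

Paris-Tokyo

Kruskal's algorithm — process edges by increasing weight (ties by edge label):
Lagos–Lima (2): add. Components now {Sofia} {Cairo} {Tokyo} {Paris} {Lagos,Lima} {Delhi}
Lima–Tokyo (3): add. Components now {Sofia} {Cairo} {Lagos,Lima,Tokyo} {Paris} {Delhi}
Delhi–Tokyo (5): add. Components now {Sofia} {Cairo} {Delhi,Lagos,Lima,Tokyo} {Paris}
Lagos–Sofia (5): add. Components now {Delhi,Lagos,Lima,Sofia,Tokyo} {Cairo} {Paris}
Paris–Tokyo (7): add. Components now {Delhi,Lagos,Lima,Paris,Sofia,Tokyo} {Cairo}
Cairo–Delhi (9): add. Components now {Cairo,Delhi,Lagos,Lima,Paris,Sofia,Tokyo}
The 5th edge added is Paris–Tokyo.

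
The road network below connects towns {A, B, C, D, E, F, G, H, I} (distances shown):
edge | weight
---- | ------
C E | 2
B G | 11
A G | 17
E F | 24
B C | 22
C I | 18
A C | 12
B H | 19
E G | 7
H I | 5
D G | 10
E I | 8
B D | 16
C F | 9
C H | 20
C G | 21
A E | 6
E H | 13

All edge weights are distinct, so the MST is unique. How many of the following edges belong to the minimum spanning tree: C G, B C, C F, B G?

2

Kruskal's algorithm — process edges by increasing weight (ties by edge label):
C E (2): add — endpoints in different components.
H I (5): add — endpoints in different components.
A E (6): add — endpoints in different components.
E G (7): add — endpoints in different components.
E I (8): add — endpoints in different components.
C F (9): add — endpoints in different components.
D G (10): add — endpoints in different components.
B G (11): add — endpoints in different components.
MST edge set: {C E, H I, A E, E G, E I, C F, D G, B G}.
Of the listed edges, {C F, B G} are in the MST → 2.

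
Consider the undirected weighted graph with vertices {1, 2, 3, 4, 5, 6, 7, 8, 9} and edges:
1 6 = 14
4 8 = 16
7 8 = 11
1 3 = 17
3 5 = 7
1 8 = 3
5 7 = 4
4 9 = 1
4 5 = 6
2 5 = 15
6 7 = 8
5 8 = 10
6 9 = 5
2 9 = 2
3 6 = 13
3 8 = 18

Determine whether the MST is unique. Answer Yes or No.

Kruskal's algorithm — process edges by increasing weight (ties by edge label):
4 9 (1): add — endpoints in different components.
2 9 (2): add — endpoints in different components.
1 8 (3): add — endpoints in different components.
5 7 (4): add — endpoints in different components.
6 9 (5): add — endpoints in different components.
4 5 (6): add — endpoints in different components.
3 5 (7): add — endpoints in different components.
6 7 (8): skip — 6 and 7 already connected.
5 8 (10): add — endpoints in different components.
Every non-tree edge has weight strictly greater than the heaviest edge on the tree path between its endpoints, so the MST is unique.

Yes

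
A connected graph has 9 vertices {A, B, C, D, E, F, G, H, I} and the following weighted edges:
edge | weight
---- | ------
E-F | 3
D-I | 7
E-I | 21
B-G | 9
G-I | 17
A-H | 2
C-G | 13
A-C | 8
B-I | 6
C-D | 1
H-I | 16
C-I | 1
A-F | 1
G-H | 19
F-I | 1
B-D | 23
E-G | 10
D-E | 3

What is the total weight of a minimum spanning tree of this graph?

24

Sort edges by weight, then run Kruskal:
A-F (1): add — endpoints in different components.
C-D (1): add — endpoints in different components.
C-I (1): add — endpoints in different components.
F-I (1): add — endpoints in different components.
A-H (2): add — endpoints in different components.
D-E (3): add — endpoints in different components.
E-F (3): skip — E and F already connected.
B-I (6): add — endpoints in different components.
D-I (7): skip — D and I already connected.
A-C (8): skip — A and C already connected.
B-G (9): add — endpoints in different components.
MST edges: A-F, C-D, C-I, F-I, A-H, D-E, B-I, B-G; total weight 1+1+1+1+2+3+6+9 = 24.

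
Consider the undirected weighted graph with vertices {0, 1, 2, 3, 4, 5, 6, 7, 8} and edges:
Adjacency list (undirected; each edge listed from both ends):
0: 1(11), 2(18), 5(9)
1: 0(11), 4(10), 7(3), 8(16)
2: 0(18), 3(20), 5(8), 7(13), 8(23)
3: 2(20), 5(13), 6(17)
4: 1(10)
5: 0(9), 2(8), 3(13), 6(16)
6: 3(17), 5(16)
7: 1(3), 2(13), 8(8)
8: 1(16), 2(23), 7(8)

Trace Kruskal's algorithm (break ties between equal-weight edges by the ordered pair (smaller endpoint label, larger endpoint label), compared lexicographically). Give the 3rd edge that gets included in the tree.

Kruskal's algorithm — process edges by increasing weight (ties by edge label):
1–7 (3): add — endpoints in different components.
2–5 (8): add — endpoints in different components.
7–8 (8): add — endpoints in different components.
0–5 (9): add — endpoints in different components.
1–4 (10): add — endpoints in different components.
0–1 (11): add — endpoints in different components.
2–7 (13): skip — 2 and 7 already connected.
3–5 (13): add — endpoints in different components.
1–8 (16): skip — 1 and 8 already connected.
5–6 (16): add — endpoints in different components.
The 3rd edge added is 7–8.

7-8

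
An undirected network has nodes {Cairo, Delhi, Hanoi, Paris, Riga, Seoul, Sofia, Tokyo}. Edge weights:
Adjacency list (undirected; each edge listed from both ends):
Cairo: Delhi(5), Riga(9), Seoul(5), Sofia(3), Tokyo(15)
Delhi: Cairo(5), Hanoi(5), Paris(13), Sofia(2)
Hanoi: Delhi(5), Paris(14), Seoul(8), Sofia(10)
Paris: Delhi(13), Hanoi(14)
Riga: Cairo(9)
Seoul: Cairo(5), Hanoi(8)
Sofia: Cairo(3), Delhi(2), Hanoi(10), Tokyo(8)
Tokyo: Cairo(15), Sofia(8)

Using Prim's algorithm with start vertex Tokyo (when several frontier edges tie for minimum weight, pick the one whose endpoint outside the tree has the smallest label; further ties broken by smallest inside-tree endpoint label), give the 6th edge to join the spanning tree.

Prim, starting at Tokyo.
Step 1: frontier [Sofia Tokyo 8, Cairo Tokyo 15] → take Sofia Tokyo (8); add Sofia.
Step 2: frontier [Delhi Sofia 2, Cairo Sofia 3, Hanoi Sofia 10, Cairo Tokyo 15] → take Delhi Sofia (2); add Delhi.
Step 3: frontier [Cairo Delhi 5, Delhi Hanoi 5, Delhi Paris 13, Cairo Sofia 3, Hanoi Sofia 10, Cairo Tokyo 15] → take Cairo Sofia (3); add Cairo.
Step 4: frontier [Cairo Seoul 5, Cairo Riga 9, Delhi Hanoi 5, Delhi Paris 13, Hanoi Sofia 10] → take Delhi Hanoi (5); add Hanoi.
Step 5: frontier [Cairo Seoul 5, Cairo Riga 9, Delhi Paris 13, Hanoi Seoul 8, Hanoi Paris 14] → take Cairo Seoul (5); add Seoul.
Step 6: frontier [Cairo Riga 9, Delhi Paris 13, Hanoi Paris 14] → take Cairo Riga (9); add Riga.
Step 7: frontier [Delhi Paris 13, Hanoi Paris 14] → take Delhi Paris (13); add Paris.
The 6th edge added is Cairo Riga.

Cairo-Riga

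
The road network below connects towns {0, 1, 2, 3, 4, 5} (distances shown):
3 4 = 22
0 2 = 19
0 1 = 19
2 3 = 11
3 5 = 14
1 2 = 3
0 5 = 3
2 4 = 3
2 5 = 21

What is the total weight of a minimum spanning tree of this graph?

Prim's algorithm from 3:
Step 1: cheapest edge leaving the tree is 2 3 (11); add 2.
Step 2: cheapest edge leaving the tree is 1 2 (3); add 1.
Step 3: cheapest edge leaving the tree is 2 4 (3); add 4.
Step 4: cheapest edge leaving the tree is 3 5 (14); add 5.
Step 5: cheapest edge leaving the tree is 0 5 (3); add 0.
MST edges: 2 3, 1 2, 2 4, 3 5, 0 5; total weight 11+3+3+14+3 = 34.

34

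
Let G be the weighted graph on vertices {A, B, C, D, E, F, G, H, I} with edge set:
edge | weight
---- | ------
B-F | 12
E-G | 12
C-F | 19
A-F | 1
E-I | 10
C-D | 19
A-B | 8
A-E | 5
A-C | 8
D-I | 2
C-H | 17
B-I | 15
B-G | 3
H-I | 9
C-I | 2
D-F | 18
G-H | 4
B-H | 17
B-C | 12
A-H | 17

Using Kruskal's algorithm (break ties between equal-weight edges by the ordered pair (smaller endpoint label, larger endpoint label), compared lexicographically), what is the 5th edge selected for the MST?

G-H

Sort edges by weight, then run Kruskal:
A-F (1): add — endpoints in different components.
C-I (2): add — endpoints in different components.
D-I (2): add — endpoints in different components.
B-G (3): add — endpoints in different components.
G-H (4): add — endpoints in different components.
A-E (5): add — endpoints in different components.
A-B (8): add — endpoints in different components.
A-C (8): add — endpoints in different components.
The 5th edge added is G-H.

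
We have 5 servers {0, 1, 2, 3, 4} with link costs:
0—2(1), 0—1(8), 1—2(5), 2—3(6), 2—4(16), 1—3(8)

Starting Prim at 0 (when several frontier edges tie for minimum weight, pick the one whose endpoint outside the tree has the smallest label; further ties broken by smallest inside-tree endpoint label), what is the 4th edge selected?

Prim's algorithm from 0:
Step 1: frontier [0—2 1, 0—1 8] → take 0—2 (1); add 2.
Step 2: frontier [0—1 8, 1—2 5, 2—3 6, 2—4 16] → take 1—2 (5); add 1.
Step 3: frontier [1—3 8, 2—3 6, 2—4 16] → take 2—3 (6); add 3.
Step 4: frontier [2—4 16] → take 2—4 (16); add 4.
The 4th edge added is 2—4.

2-4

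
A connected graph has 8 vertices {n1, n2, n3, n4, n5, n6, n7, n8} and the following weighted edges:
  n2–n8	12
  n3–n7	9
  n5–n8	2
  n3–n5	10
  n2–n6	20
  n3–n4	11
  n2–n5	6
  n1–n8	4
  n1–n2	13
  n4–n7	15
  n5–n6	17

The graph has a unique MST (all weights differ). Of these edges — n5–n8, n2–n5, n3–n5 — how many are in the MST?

Kruskal's algorithm — process edges by increasing weight (ties by edge label):
n5–n8 (2): add — endpoints in different components.
n1–n8 (4): add — endpoints in different components.
n2–n5 (6): add — endpoints in different components.
n3–n7 (9): add — endpoints in different components.
n3–n5 (10): add — endpoints in different components.
n3–n4 (11): add — endpoints in different components.
n2–n8 (12): skip — n2 and n8 already connected.
n1–n2 (13): skip — n2 and n1 already connected.
n4–n7 (15): skip — n7 and n4 already connected.
n5–n6 (17): add — endpoints in different components.
MST edge set: {n5–n8, n1–n8, n2–n5, n3–n7, n3–n5, n3–n4, n5–n6}.
Of the listed edges, {n5–n8, n2–n5, n3–n5} are in the MST → 3.

3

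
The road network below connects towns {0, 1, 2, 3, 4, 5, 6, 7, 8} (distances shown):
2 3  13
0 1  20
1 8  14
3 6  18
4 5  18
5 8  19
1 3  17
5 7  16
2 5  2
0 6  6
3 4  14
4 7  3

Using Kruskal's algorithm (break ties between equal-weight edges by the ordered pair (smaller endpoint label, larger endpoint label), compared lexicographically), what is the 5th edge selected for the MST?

Sort edges by weight, then run Kruskal:
2 5 (2): add — endpoints in different components.
4 7 (3): add — endpoints in different components.
0 6 (6): add — endpoints in different components.
2 3 (13): add — endpoints in different components.
1 8 (14): add — endpoints in different components.
3 4 (14): add — endpoints in different components.
5 7 (16): skip — 5 and 7 already connected.
1 3 (17): add — endpoints in different components.
3 6 (18): add — endpoints in different components.
The 5th edge added is 1 8.

1-8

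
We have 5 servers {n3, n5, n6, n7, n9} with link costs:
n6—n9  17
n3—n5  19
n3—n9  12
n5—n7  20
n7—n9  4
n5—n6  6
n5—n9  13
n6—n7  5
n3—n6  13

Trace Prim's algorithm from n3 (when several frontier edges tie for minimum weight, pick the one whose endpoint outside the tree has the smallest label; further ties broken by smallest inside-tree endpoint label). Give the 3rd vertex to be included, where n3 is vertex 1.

n7

Grow the tree from n3 using Prim:
Step 1: cheapest edge leaving the tree is n3—n9 (12); add n9.
Step 2: cheapest edge leaving the tree is n7—n9 (4); add n7.
Step 3: cheapest edge leaving the tree is n6—n7 (5); add n6.
Step 4: cheapest edge leaving the tree is n5—n6 (6); add n5.
Vertex order: n3, n9, n7, n6, n5. The 3rd vertex is n7.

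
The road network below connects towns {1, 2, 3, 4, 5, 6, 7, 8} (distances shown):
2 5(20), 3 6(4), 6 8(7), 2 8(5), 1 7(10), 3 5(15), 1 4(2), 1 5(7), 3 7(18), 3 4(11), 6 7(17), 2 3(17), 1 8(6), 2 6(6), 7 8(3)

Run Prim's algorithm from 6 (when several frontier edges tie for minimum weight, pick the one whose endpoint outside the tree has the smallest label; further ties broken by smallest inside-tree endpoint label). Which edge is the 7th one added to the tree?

1-5

Grow the tree from 6 using Prim:
Step 1: cheapest edge leaving the tree is 3 6 (4); add 3.
Step 2: cheapest edge leaving the tree is 2 6 (6); add 2.
Step 3: cheapest edge leaving the tree is 2 8 (5); add 8.
Step 4: cheapest edge leaving the tree is 7 8 (3); add 7.
Step 5: cheapest edge leaving the tree is 1 8 (6); add 1.
Step 6: cheapest edge leaving the tree is 1 4 (2); add 4.
Step 7: cheapest edge leaving the tree is 1 5 (7); add 5.
The 7th edge added is 1 5.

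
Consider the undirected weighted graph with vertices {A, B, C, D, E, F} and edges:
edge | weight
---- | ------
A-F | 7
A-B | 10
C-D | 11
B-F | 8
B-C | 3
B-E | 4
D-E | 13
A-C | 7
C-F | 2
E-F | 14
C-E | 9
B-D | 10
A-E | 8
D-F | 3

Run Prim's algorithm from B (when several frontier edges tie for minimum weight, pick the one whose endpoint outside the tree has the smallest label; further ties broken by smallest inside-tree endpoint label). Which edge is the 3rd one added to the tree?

D-F

Grow the tree from B using Prim:
Step 1: cheapest edge leaving the tree is B-C (3); add C.
Step 2: cheapest edge leaving the tree is C-F (2); add F.
Step 3: cheapest edge leaving the tree is D-F (3); add D.
Step 4: cheapest edge leaving the tree is B-E (4); add E.
Step 5: cheapest edge leaving the tree is A-C (7); add A.
The 3rd edge added is D-F.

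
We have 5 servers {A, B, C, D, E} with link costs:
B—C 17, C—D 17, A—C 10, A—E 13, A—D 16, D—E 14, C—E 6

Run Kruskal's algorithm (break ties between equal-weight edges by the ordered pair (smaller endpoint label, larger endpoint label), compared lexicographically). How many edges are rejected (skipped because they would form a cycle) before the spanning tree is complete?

Sort edges by weight, then run Kruskal:
C—E (6): add. Components now {A} {B} {C,E} {D}
A—C (10): add. Components now {A,C,E} {B} {D}
A—E (13): skip — A and E already connected.
D—E (14): add. Components now {A,C,D,E} {B}
A—D (16): skip — A and D already connected.
B—C (17): add. Components now {A,B,C,D,E}
Edges rejected before the tree was complete: 2.

2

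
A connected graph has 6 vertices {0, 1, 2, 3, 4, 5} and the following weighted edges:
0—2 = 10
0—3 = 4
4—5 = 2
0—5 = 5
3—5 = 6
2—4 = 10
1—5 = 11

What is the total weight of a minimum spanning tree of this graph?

Prim's algorithm from 5:
Step 1: frontier [4—5 2, 0—5 5, 3—5 6, 1—5 11] → take 4—5 (2); add 4.
Step 2: frontier [2—4 10, 0—5 5, 3—5 6, 1—5 11] → take 0—5 (5); add 0.
Step 3: frontier [0—3 4, 0—2 10, 2—4 10, 3—5 6, 1—5 11] → take 0—3 (4); add 3.
Step 4: frontier [0—2 10, 2—4 10, 1—5 11] → take 0—2 (10); add 2.
Step 5: frontier [1—5 11] → take 1—5 (11); add 1.
MST edges: 4—5, 0—5, 0—3, 0—2, 1—5; total weight 2+5+4+10+11 = 32.

32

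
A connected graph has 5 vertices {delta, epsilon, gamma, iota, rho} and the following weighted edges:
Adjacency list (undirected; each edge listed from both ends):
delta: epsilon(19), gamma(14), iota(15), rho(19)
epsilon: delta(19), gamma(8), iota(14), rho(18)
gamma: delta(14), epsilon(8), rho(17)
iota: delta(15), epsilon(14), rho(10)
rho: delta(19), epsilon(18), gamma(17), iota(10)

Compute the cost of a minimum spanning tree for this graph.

Kruskal: consider edges lightest-first.
epsilon gamma (8): add — endpoints in different components.
iota rho (10): add — endpoints in different components.
delta gamma (14): add — endpoints in different components.
epsilon iota (14): add — endpoints in different components.
MST edges: epsilon gamma, iota rho, delta gamma, epsilon iota; total weight 8+10+14+14 = 46.

46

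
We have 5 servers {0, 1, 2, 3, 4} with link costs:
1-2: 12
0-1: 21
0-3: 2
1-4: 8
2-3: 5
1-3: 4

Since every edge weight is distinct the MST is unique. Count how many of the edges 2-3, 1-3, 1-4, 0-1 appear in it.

3

Kruskal's algorithm — process edges by increasing weight (ties by edge label):
0-3 (2): add — endpoints in different components.
1-3 (4): add — endpoints in different components.
2-3 (5): add — endpoints in different components.
1-4 (8): add — endpoints in different components.
MST edge set: {0-3, 1-3, 2-3, 1-4}.
Of the listed edges, {2-3, 1-3, 1-4} are in the MST → 3.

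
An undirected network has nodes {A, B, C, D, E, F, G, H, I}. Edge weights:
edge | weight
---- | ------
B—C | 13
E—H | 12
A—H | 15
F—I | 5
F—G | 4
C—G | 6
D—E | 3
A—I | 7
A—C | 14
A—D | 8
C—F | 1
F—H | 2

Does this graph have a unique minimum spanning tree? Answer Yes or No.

Yes

Kruskal's algorithm — process edges by increasing weight (ties by edge label):
C—F (1): add — endpoints in different components.
F—H (2): add — endpoints in different components.
D—E (3): add — endpoints in different components.
F—G (4): add — endpoints in different components.
F—I (5): add — endpoints in different components.
C—G (6): skip — C and G already connected.
A—I (7): add — endpoints in different components.
A—D (8): add — endpoints in different components.
E—H (12): skip — E and H already connected.
B—C (13): add — endpoints in different components.
Every non-tree edge has weight strictly greater than the heaviest edge on the tree path between its endpoints, so the MST is unique.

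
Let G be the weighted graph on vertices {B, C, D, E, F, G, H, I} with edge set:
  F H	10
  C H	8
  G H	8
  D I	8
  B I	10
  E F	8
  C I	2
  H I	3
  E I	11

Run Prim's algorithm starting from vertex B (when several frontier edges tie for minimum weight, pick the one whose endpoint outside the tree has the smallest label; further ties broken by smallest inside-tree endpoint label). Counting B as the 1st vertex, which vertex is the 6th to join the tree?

Prim, starting at B.
Step 1: frontier [B I 10] → take B I (10); add I.
Step 2: frontier [C I 2, H I 3, D I 8, E I 11] → take C I (2); add C.
Step 3: frontier [C H 8, H I 3, D I 8, E I 11] → take H I (3); add H.
Step 4: frontier [G H 8, F H 10, D I 8, E I 11] → take D I (8); add D.
Step 5: frontier [G H 8, F H 10, E I 11] → take G H (8); add G.
Step 6: frontier [F H 10, E I 11] → take F H (10); add F.
Step 7: frontier [E F 8, E I 11] → take E F (8); add E.
Vertex order: B, I, C, H, D, G, F, E. The 6th vertex is G.

G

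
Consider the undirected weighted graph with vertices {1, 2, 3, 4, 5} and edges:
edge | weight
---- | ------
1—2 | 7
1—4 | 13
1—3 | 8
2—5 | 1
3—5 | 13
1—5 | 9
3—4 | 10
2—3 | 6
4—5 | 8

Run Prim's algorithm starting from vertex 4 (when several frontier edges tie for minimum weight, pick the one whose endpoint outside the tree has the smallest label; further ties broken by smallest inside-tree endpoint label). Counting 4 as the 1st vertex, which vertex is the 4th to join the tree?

3

Grow the tree from 4 using Prim:
Step 1: cheapest edge leaving the tree is 4—5 (8); add 5.
Step 2: cheapest edge leaving the tree is 2—5 (1); add 2.
Step 3: cheapest edge leaving the tree is 2—3 (6); add 3.
Step 4: cheapest edge leaving the tree is 1—2 (7); add 1.
Vertex order: 4, 5, 2, 3, 1. The 4th vertex is 3.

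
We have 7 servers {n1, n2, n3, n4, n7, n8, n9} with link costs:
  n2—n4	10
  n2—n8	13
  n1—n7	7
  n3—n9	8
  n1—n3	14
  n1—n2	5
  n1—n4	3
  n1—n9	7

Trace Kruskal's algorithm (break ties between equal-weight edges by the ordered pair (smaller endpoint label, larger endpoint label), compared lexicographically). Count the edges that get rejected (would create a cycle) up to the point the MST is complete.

1

Kruskal: consider edges lightest-first.
n1—n4 (3): add. Components now {n3} {n1,n4} {n8} {n2} {n7} {n9}
n1—n2 (5): add. Components now {n3} {n1,n2,n4} {n8} {n7} {n9}
n1—n7 (7): add. Components now {n3} {n1,n2,n4,n7} {n8} {n9}
n1—n9 (7): add. Components now {n3} {n1,n2,n4,n7,n9} {n8}
n3—n9 (8): add. Components now {n1,n2,n3,n4,n7,n9} {n8}
n2—n4 (10): skip — n4 and n2 already connected.
n2—n8 (13): add. Components now {n1,n2,n3,n4,n7,n8,n9}
Edges rejected before the tree was complete: 1.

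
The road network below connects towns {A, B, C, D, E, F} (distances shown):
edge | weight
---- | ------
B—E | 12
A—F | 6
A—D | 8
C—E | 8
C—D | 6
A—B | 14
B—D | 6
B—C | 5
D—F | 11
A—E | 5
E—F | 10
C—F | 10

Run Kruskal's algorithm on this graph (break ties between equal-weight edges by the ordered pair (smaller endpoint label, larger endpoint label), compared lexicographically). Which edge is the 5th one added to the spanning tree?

Sort edges by weight, then run Kruskal:
A—E (5): add — endpoints in different components.
B—C (5): add — endpoints in different components.
A—F (6): add — endpoints in different components.
B—D (6): add — endpoints in different components.
C—D (6): skip — C and D already connected.
A—D (8): add — endpoints in different components.
The 5th edge added is A—D.

A-D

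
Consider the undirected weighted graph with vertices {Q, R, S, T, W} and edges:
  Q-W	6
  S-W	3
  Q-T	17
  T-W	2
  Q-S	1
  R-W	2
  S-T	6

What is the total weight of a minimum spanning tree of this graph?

8

Prim's algorithm from T:
Step 1: cheapest edge leaving the tree is T-W (2); add W.
Step 2: cheapest edge leaving the tree is R-W (2); add R.
Step 3: cheapest edge leaving the tree is S-W (3); add S.
Step 4: cheapest edge leaving the tree is Q-S (1); add Q.
MST edges: T-W, R-W, S-W, Q-S; total weight 2+2+3+1 = 8.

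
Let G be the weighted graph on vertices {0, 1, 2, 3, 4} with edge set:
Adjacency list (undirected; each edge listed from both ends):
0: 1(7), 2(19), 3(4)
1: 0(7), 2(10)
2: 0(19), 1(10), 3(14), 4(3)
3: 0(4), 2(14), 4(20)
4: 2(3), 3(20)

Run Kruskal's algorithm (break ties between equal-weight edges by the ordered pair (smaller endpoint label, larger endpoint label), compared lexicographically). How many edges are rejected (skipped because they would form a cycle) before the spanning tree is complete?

Kruskal's algorithm — process edges by increasing weight (ties by edge label):
2-4 (3): add — endpoints in different components.
0-3 (4): add — endpoints in different components.
0-1 (7): add — endpoints in different components.
1-2 (10): add — endpoints in different components.
Edges rejected before the tree was complete: 0.

0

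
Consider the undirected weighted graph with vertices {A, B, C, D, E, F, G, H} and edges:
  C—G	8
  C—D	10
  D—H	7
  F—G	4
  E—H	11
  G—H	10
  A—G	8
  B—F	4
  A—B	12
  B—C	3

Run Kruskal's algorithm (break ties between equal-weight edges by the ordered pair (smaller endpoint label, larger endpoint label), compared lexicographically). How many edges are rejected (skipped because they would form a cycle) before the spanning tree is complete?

Kruskal: consider edges lightest-first.
B—C (3): add — endpoints in different components.
B—F (4): add — endpoints in different components.
F—G (4): add — endpoints in different components.
D—H (7): add — endpoints in different components.
A—G (8): add — endpoints in different components.
C—G (8): skip — C and G already connected.
C—D (10): add — endpoints in different components.
G—H (10): skip — G and H already connected.
E—H (11): add — endpoints in different components.
Edges rejected before the tree was complete: 2.

2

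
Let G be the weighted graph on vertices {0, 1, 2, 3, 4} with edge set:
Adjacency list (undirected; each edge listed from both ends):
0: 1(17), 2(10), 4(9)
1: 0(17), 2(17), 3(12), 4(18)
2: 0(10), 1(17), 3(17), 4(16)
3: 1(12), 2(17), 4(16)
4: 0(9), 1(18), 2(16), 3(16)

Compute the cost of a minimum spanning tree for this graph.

47

Prim's algorithm from 3:
Step 1: cheapest edge leaving the tree is 1—3 (12); add 1.
Step 2: cheapest edge leaving the tree is 3—4 (16); add 4.
Step 3: cheapest edge leaving the tree is 0—4 (9); add 0.
Step 4: cheapest edge leaving the tree is 0—2 (10); add 2.
MST edges: 1—3, 3—4, 0—4, 0—2; total weight 12+16+9+10 = 47.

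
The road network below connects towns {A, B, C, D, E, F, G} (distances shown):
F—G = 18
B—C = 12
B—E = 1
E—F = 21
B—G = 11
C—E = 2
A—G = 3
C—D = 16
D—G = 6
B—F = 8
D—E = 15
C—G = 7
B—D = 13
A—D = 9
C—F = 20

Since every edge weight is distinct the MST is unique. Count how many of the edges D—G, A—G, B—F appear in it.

3

Kruskal: consider edges lightest-first.
B—E (1): add. Components now {A} {B,E} {C} {D} {F} {G}
C—E (2): add. Components now {A} {B,C,E} {D} {F} {G}
A—G (3): add. Components now {A,G} {B,C,E} {D} {F}
D—G (6): add. Components now {A,D,G} {B,C,E} {F}
C—G (7): add. Components now {A,B,C,D,E,G} {F}
B—F (8): add. Components now {A,B,C,D,E,F,G}
MST edge set: {B—E, C—E, A—G, D—G, C—G, B—F}.
Of the listed edges, {D—G, A—G, B—F} are in the MST → 3.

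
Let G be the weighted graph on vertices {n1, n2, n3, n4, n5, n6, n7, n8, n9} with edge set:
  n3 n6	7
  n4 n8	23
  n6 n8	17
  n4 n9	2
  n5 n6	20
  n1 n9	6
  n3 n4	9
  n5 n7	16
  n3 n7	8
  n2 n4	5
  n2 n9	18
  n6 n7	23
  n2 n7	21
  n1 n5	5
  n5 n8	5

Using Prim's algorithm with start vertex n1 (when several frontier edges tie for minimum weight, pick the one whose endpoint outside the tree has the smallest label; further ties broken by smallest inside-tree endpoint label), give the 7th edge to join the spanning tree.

Prim, starting at n1.
Step 1: cheapest edge leaving the tree is n1 n5 (5); add n5.
Step 2: cheapest edge leaving the tree is n5 n8 (5); add n8.
Step 3: cheapest edge leaving the tree is n1 n9 (6); add n9.
Step 4: cheapest edge leaving the tree is n4 n9 (2); add n4.
Step 5: cheapest edge leaving the tree is n2 n4 (5); add n2.
Step 6: cheapest edge leaving the tree is n3 n4 (9); add n3.
Step 7: cheapest edge leaving the tree is n3 n6 (7); add n6.
Step 8: cheapest edge leaving the tree is n3 n7 (8); add n7.
The 7th edge added is n3 n6.

n3-n6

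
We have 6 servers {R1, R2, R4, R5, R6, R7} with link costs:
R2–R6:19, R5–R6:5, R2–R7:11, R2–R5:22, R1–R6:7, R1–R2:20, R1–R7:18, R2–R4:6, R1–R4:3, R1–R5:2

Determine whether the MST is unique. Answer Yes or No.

Yes

Sort edges by weight, then run Kruskal:
R1–R5 (2): add — endpoints in different components.
R1–R4 (3): add — endpoints in different components.
R5–R6 (5): add — endpoints in different components.
R2–R4 (6): add — endpoints in different components.
R1–R6 (7): skip — R6 and R1 already connected.
R2–R7 (11): add — endpoints in different components.
Every non-tree edge has weight strictly greater than the heaviest edge on the tree path between its endpoints, so the MST is unique.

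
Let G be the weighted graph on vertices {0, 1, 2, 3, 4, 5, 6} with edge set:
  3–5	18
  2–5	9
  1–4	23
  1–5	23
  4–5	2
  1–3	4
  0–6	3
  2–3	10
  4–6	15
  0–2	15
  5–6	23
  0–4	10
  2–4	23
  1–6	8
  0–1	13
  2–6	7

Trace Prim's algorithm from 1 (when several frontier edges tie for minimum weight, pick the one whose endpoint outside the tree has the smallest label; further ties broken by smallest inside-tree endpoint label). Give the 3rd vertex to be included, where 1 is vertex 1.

6

Prim, starting at 1.
Step 1: cheapest edge leaving the tree is 1–3 (4); add 3.
Step 2: cheapest edge leaving the tree is 1–6 (8); add 6.
Step 3: cheapest edge leaving the tree is 0–6 (3); add 0.
Step 4: cheapest edge leaving the tree is 2–6 (7); add 2.
Step 5: cheapest edge leaving the tree is 2–5 (9); add 5.
Step 6: cheapest edge leaving the tree is 4–5 (2); add 4.
Vertex order: 1, 3, 6, 0, 2, 5, 4. The 3rd vertex is 6.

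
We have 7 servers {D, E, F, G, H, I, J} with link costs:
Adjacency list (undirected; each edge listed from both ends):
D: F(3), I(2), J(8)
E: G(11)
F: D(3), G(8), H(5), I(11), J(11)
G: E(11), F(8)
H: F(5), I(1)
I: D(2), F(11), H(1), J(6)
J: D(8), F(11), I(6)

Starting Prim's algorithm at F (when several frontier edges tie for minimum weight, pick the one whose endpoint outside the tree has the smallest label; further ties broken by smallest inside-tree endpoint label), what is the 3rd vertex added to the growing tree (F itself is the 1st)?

Grow the tree from F using Prim:
Step 1: cheapest edge leaving the tree is D—F (3); add D.
Step 2: cheapest edge leaving the tree is D—I (2); add I.
Step 3: cheapest edge leaving the tree is H—I (1); add H.
Step 4: cheapest edge leaving the tree is I—J (6); add J.
Step 5: cheapest edge leaving the tree is F—G (8); add G.
Step 6: cheapest edge leaving the tree is E—G (11); add E.
Vertex order: F, D, I, H, J, G, E. The 3rd vertex is I.

I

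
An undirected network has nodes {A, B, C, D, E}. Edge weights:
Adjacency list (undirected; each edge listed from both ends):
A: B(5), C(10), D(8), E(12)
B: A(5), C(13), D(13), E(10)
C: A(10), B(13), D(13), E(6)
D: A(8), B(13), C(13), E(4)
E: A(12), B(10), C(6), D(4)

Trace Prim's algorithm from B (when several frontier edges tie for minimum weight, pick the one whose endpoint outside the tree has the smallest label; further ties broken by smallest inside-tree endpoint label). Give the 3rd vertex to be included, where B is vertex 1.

Grow the tree from B using Prim:
Step 1: frontier [A-B 5, B-E 10, B-C 13, B-D 13] → take A-B (5); add A.
Step 2: frontier [A-D 8, A-C 10, A-E 12, B-E 10, B-C 13, B-D 13] → take A-D (8); add D.
Step 3: frontier [A-C 10, A-E 12, B-E 10, B-C 13, D-E 4, C-D 13] → take D-E (4); add E.
Step 4: frontier [A-C 10, B-C 13, C-D 13, C-E 6] → take C-E (6); add C.
Vertex order: B, A, D, E, C. The 3rd vertex is D.

D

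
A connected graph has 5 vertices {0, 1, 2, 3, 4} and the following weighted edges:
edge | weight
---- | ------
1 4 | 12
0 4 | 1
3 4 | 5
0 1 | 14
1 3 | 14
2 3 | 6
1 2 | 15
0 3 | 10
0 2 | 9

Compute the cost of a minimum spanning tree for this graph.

Kruskal: consider edges lightest-first.
0 4 (1): add — endpoints in different components.
3 4 (5): add — endpoints in different components.
2 3 (6): add — endpoints in different components.
0 2 (9): skip — 0 and 2 already connected.
0 3 (10): skip — 0 and 3 already connected.
1 4 (12): add — endpoints in different components.
MST edges: 0 4, 3 4, 2 3, 1 4; total weight 1+5+6+12 = 24.

24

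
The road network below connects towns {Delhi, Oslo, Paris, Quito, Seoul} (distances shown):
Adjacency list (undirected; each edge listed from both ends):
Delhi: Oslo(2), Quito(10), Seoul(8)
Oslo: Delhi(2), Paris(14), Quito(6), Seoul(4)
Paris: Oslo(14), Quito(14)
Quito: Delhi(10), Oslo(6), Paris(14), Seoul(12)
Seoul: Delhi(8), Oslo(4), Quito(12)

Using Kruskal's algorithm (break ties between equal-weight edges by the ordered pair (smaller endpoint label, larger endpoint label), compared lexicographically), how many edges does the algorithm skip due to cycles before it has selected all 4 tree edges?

3

Kruskal: consider edges lightest-first.
Delhi—Oslo (2): add — endpoints in different components.
Oslo—Seoul (4): add — endpoints in different components.
Oslo—Quito (6): add — endpoints in different components.
Delhi—Seoul (8): skip — Delhi and Seoul already connected.
Delhi—Quito (10): skip — Delhi and Quito already connected.
Quito—Seoul (12): skip — Seoul and Quito already connected.
Oslo—Paris (14): add — endpoints in different components.
Edges rejected before the tree was complete: 3.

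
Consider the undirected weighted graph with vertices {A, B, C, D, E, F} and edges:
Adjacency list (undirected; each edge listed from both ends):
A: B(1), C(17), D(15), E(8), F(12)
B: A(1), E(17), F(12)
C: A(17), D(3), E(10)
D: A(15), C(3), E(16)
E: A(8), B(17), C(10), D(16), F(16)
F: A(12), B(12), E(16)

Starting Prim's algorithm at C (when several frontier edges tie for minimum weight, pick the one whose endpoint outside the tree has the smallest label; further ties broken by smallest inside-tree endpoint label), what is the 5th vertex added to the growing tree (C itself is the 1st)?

B

Grow the tree from C using Prim:
Step 1: frontier [C-D 3, C-E 10, A-C 17] → take C-D (3); add D.
Step 2: frontier [C-E 10, A-C 17, A-D 15, D-E 16] → take C-E (10); add E.
Step 3: frontier [A-C 17, A-D 15, A-E 8, E-F 16, B-E 17] → take A-E (8); add A.
Step 4: frontier [A-B 1, A-F 12, E-F 16, B-E 17] → take A-B (1); add B.
Step 5: frontier [A-F 12, B-F 12, E-F 16] → take A-F (12); add F.
Vertex order: C, D, E, A, B, F. The 5th vertex is B.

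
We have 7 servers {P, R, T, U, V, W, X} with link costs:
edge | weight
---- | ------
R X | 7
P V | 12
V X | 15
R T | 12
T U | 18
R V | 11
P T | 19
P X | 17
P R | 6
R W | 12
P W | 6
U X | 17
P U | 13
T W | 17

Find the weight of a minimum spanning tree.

55

Grow the tree from U using Prim:
Step 1: cheapest edge leaving the tree is P U (13); add P.
Step 2: cheapest edge leaving the tree is P R (6); add R.
Step 3: cheapest edge leaving the tree is P W (6); add W.
Step 4: cheapest edge leaving the tree is R X (7); add X.
Step 5: cheapest edge leaving the tree is R V (11); add V.
Step 6: cheapest edge leaving the tree is R T (12); add T.
MST edges: P U, P R, P W, R X, R V, R T; total weight 13+6+6+7+11+12 = 55.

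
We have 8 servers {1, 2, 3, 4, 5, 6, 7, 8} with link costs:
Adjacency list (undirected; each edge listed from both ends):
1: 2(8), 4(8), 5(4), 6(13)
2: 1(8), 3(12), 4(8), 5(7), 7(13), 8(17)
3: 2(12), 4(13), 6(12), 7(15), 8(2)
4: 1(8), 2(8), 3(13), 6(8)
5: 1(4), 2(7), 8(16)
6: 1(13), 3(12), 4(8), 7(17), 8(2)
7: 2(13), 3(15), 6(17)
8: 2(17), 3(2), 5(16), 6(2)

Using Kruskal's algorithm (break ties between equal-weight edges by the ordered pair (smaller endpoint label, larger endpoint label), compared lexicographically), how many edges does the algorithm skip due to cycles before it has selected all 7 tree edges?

Kruskal: consider edges lightest-first.
3-8 (2): add — endpoints in different components.
6-8 (2): add — endpoints in different components.
1-5 (4): add — endpoints in different components.
2-5 (7): add — endpoints in different components.
1-2 (8): skip — 1 and 2 already connected.
1-4 (8): add — endpoints in different components.
2-4 (8): skip — 2 and 4 already connected.
4-6 (8): add — endpoints in different components.
2-3 (12): skip — 2 and 3 already connected.
3-6 (12): skip — 3 and 6 already connected.
1-6 (13): skip — 1 and 6 already connected.
2-7 (13): add — endpoints in different components.
Edges rejected before the tree was complete: 5.

5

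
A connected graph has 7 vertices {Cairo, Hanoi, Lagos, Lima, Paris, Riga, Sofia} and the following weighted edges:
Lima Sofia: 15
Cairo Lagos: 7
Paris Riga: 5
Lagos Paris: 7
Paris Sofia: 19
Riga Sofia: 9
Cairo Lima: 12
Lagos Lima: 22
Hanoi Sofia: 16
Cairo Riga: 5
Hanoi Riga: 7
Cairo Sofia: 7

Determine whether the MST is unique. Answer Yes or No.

Kruskal's algorithm — process edges by increasing weight (ties by edge label):
Cairo Riga (5): add. Components now {Lagos} {Cairo,Riga} {Hanoi} {Sofia} {Paris} {Lima}
Paris Riga (5): add. Components now {Lagos} {Cairo,Paris,Riga} {Hanoi} {Sofia} {Lima}
Cairo Lagos (7): add. Components now {Cairo,Lagos,Paris,Riga} {Hanoi} {Sofia} {Lima}
Cairo Sofia (7): add. Components now {Cairo,Lagos,Paris,Riga,Sofia} {Hanoi} {Lima}
Hanoi Riga (7): add. Components now {Cairo,Hanoi,Lagos,Paris,Riga,Sofia} {Lima}
Lagos Paris (7): skip — Lagos and Paris already connected.
Riga Sofia (9): skip — Riga and Sofia already connected.
Cairo Lima (12): add. Components now {Cairo,Hanoi,Lagos,Lima,Paris,Riga,Sofia}
Non-tree edge Lagos Paris has weight 7, equal to the heaviest edge on its tree cycle — swapping gives another MST of the same weight. Not unique.

No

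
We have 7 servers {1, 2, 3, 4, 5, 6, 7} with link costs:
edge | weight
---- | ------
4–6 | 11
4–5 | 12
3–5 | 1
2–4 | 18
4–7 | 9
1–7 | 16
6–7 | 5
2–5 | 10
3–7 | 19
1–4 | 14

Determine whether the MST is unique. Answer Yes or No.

Sort edges by weight, then run Kruskal:
3–5 (1): add — endpoints in different components.
6–7 (5): add — endpoints in different components.
4–7 (9): add — endpoints in different components.
2–5 (10): add — endpoints in different components.
4–6 (11): skip — 4 and 6 already connected.
4–5 (12): add — endpoints in different components.
1–4 (14): add — endpoints in different components.
Every non-tree edge has weight strictly greater than the heaviest edge on the tree path between its endpoints, so the MST is unique.

Yes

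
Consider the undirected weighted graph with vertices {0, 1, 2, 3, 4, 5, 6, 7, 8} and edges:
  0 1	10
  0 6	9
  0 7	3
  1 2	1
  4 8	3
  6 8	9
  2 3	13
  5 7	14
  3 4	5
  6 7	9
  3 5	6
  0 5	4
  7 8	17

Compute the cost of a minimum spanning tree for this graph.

41

Prim's algorithm from 2:
Step 1: frontier [1 2 1, 2 3 13] → take 1 2 (1); add 1.
Step 2: frontier [0 1 10, 2 3 13] → take 0 1 (10); add 0.
Step 3: frontier [0 7 3, 0 5 4, 0 6 9, 2 3 13] → take 0 7 (3); add 7.
Step 4: frontier [0 5 4, 0 6 9, 2 3 13, 6 7 9, 5 7 14, 7 8 17] → take 0 5 (4); add 5.
Step 5: frontier [0 6 9, 2 3 13, 3 5 6, 6 7 9, 7 8 17] → take 3 5 (6); add 3.
Step 6: frontier [0 6 9, 3 4 5, 6 7 9, 7 8 17] → take 3 4 (5); add 4.
Step 7: frontier [0 6 9, 4 8 3, 6 7 9, 7 8 17] → take 4 8 (3); add 8.
Step 8: frontier [0 6 9, 6 7 9, 6 8 9] → take 0 6 (9); add 6.
MST edges: 1 2, 0 1, 0 7, 0 5, 3 5, 3 4, 4 8, 0 6; total weight 1+10+3+4+6+5+3+9 = 41.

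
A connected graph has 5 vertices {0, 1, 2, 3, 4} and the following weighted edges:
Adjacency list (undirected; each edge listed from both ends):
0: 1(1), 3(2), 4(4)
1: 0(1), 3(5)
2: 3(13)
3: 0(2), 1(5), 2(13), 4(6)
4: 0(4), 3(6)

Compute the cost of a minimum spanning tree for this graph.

20

Kruskal: consider edges lightest-first.
0—1 (1): add — endpoints in different components.
0—3 (2): add — endpoints in different components.
0—4 (4): add — endpoints in different components.
1—3 (5): skip — 1 and 3 already connected.
3—4 (6): skip — 3 and 4 already connected.
2—3 (13): add — endpoints in different components.
MST edges: 0—1, 0—3, 0—4, 2—3; total weight 1+2+4+13 = 20.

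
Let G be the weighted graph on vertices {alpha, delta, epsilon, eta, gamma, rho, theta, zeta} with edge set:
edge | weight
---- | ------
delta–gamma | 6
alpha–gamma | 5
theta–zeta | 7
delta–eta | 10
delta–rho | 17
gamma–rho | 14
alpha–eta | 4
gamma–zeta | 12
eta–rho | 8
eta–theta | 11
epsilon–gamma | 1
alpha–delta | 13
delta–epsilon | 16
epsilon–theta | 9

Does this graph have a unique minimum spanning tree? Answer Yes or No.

Yes

Kruskal's algorithm — process edges by increasing weight (ties by edge label):
epsilon–gamma (1): add — endpoints in different components.
alpha–eta (4): add — endpoints in different components.
alpha–gamma (5): add — endpoints in different components.
delta–gamma (6): add — endpoints in different components.
theta–zeta (7): add — endpoints in different components.
eta–rho (8): add — endpoints in different components.
epsilon–theta (9): add — endpoints in different components.
Every non-tree edge has weight strictly greater than the heaviest edge on the tree path between its endpoints, so the MST is unique.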